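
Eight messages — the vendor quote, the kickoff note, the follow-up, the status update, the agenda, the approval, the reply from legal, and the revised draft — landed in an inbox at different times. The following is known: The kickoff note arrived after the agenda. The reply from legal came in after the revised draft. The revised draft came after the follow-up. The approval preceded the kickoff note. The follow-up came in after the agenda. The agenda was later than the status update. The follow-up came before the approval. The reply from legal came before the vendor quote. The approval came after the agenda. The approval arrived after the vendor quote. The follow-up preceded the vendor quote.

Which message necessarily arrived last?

the kickoff note

Every other message has a chain of constraints placing it before the kickoff note, so the kickoff note is last.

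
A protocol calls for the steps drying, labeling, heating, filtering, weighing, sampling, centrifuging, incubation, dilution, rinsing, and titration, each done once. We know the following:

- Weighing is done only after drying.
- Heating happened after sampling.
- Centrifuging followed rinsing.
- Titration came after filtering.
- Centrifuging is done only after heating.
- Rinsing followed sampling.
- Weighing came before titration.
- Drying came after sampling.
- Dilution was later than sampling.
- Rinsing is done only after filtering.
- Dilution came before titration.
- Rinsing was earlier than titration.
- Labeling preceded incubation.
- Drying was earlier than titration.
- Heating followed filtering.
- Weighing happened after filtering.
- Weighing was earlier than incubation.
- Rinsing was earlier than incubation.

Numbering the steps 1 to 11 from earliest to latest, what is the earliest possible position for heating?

Filtering and sampling must both come before heating — 2 forced predecessors.
Nothing else is forced ahead of heating, so its earliest slot is position 2 + 1 = 3.

3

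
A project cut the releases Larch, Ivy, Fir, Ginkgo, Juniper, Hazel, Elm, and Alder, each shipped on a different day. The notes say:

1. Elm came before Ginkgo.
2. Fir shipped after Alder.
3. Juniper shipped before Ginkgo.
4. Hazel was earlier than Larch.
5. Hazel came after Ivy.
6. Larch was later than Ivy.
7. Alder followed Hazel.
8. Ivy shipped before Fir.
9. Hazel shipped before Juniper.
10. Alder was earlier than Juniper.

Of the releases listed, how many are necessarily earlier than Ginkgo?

5

Directly stated before Ginkgo: Elm and Juniper.
Alder reaches Ginkgo via Alder → Juniper → Ginkgo.
Hazel reaches Ginkgo via Hazel → Juniper → Ginkgo.
Ivy reaches Ginkgo via Ivy → Hazel → Juniper → Ginkgo.
No chain forces Fir (or any of the others) ahead of Ginkgo.
That's Alder, Elm, Hazel, Ivy, and Juniper — 5 in all.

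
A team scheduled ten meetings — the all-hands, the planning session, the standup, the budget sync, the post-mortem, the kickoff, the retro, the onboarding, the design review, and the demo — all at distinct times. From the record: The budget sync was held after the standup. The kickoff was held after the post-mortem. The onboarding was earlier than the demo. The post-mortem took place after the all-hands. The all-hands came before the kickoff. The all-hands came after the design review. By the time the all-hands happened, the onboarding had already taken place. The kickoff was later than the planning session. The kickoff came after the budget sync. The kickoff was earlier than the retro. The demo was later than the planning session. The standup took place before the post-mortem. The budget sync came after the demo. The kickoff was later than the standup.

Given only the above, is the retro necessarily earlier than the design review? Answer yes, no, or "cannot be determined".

no

Tracing the constraints gives the design review → the all-hands → the kickoff → the retro, so the design review must come before the retro.
That means the retro cannot be before the design review.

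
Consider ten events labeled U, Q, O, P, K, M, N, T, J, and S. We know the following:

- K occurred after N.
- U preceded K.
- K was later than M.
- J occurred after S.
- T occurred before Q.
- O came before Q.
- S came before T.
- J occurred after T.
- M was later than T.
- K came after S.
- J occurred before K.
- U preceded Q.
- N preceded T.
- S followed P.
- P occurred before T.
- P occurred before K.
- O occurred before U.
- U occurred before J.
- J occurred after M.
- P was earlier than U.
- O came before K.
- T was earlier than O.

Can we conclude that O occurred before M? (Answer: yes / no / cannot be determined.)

No chain of stated constraints runs from O to M, and none runs from M to O either.
So the relative order of O and M is not fixed by the given facts.

cannot be determined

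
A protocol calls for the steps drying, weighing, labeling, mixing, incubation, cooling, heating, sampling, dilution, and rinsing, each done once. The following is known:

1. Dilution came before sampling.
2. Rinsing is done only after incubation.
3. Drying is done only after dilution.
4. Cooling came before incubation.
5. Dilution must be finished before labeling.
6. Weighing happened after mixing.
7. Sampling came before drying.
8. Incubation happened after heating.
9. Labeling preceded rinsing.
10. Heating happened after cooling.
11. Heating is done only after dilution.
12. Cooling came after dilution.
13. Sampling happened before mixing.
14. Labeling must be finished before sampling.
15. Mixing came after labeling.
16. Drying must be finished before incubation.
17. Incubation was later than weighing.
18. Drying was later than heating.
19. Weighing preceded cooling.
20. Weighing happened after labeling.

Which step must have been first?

dilution

Dilution has a chain of constraints placing it before every other step, so dilution must be first.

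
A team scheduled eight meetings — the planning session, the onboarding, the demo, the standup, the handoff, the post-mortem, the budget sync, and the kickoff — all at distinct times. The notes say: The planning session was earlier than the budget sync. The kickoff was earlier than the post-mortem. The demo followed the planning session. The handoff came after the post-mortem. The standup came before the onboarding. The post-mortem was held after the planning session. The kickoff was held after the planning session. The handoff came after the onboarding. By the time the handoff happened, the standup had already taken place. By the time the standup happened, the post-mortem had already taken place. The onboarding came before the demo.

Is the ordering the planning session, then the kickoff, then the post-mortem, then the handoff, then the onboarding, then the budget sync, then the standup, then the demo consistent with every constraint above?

no

The constraints require the standup before the handoff, but in the proposed sequence the handoff appears ahead of the standup. That one violation is enough.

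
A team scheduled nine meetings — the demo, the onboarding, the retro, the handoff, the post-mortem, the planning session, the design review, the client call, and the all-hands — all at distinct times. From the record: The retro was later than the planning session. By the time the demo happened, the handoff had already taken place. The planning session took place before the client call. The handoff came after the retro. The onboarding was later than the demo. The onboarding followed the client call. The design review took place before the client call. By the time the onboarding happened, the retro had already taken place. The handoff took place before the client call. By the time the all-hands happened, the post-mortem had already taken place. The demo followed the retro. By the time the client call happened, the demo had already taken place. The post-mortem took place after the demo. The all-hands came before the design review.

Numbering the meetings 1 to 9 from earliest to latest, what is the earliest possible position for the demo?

The handoff, the planning session, and the retro must all come before the demo — 3 forced predecessors.
Nothing else is forced ahead of the demo, so its earliest slot is position 3 + 1 = 4.

4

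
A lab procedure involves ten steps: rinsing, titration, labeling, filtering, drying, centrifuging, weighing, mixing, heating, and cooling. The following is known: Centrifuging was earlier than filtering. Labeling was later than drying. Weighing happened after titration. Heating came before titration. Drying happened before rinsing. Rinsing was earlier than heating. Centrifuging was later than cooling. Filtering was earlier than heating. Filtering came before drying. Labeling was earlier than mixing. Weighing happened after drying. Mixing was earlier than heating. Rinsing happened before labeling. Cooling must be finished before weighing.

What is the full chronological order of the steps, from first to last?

cooling, centrifuging, filtering, drying, rinsing, labeling, mixing, heating, titration, weighing

The constraints fix every adjacent pair, so only one ordering works:
cooling → centrifuging → filtering → drying → rinsing → labeling → mixing → heating → titration → weighing.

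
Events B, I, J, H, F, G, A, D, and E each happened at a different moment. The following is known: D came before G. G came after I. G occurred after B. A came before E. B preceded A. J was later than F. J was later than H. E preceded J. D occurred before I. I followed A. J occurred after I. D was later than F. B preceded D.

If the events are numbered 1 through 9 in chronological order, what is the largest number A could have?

A must come before E, G, I, and J — 4 events forced after it.
Everything else can be placed before A in some valid order, so A can sit as late as position 9 − 4 = 5.

5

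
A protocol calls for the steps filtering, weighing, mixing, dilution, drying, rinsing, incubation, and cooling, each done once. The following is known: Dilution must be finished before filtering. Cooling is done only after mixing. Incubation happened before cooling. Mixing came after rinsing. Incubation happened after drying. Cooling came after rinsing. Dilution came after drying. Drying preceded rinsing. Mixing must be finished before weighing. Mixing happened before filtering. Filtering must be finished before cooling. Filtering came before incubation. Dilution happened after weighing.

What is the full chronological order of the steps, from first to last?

The constraints fix every adjacent pair, so only one ordering works:
drying → rinsing → mixing → weighing → dilution → filtering → incubation → cooling.

drying, rinsing, mixing, weighing, dilution, filtering, incubation, cooling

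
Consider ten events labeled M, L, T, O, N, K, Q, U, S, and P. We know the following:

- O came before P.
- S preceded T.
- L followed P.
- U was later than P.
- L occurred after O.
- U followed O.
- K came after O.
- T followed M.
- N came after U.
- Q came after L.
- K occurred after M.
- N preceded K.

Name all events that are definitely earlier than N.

O, P, U

Directly stated before N: U.
O reaches N via O → U → N.
P reaches N via P → U → N.
No chain forces S (or any of the others) ahead of N.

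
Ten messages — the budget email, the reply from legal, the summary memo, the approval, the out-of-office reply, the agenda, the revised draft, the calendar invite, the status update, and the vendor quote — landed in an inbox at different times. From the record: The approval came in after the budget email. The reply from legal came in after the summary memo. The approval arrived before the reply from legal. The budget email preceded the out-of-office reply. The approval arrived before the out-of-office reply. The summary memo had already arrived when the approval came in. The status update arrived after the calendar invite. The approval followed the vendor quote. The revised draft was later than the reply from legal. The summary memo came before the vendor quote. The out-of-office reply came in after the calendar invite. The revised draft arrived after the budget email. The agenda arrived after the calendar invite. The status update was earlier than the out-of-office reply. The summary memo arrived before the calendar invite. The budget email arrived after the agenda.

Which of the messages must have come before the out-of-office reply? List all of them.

Directly stated before the out-of-office reply: the approval, the budget email, the calendar invite, and the status update.
The agenda reaches the out-of-office reply via the agenda → the budget email → the out-of-office reply.
The summary memo reaches the out-of-office reply via the summary memo → the calendar invite → the out-of-office reply.
The vendor quote reaches the out-of-office reply via the vendor quote → the approval → the out-of-office reply.
No chain forces the reply from legal (or any of the others) ahead of the out-of-office reply.

the agenda, the approval, the budget email, the calendar invite, the status update, the summary memo, the vendor quote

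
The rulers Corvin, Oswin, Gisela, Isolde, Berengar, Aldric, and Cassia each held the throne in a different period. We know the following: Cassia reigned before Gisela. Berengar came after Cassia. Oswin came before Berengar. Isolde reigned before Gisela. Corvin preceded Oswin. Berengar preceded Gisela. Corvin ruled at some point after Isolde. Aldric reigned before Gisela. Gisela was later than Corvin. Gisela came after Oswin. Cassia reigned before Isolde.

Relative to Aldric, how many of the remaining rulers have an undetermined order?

Forced after Aldric: Gisela.
That leaves Berengar, Cassia, Corvin, Isolde, and Oswin with no forced order relative to Aldric — 5.

5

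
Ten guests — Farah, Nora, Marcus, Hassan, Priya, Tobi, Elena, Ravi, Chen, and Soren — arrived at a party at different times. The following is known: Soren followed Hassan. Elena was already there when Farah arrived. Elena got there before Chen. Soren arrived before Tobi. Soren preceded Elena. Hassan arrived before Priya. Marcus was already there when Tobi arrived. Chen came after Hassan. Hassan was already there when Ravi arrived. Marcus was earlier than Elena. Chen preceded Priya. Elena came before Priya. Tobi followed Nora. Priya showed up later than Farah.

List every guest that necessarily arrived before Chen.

Directly stated before Chen: Elena and Hassan.
Marcus reaches Chen via Marcus → Elena → Chen.
Soren reaches Chen via Soren → Elena → Chen.
No chain forces Tobi (or any of the others) ahead of Chen.

Elena, Hassan, Marcus, Soren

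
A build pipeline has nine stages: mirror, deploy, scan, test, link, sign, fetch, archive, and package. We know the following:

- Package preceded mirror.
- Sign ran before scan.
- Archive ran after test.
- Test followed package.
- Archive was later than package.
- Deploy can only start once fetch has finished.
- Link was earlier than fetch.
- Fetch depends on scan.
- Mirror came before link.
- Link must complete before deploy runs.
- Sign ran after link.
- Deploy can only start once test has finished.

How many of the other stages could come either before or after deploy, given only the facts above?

1

Forced before deploy: fetch, link, mirror, package, scan, sign, and test.
That leaves archive with no forced order relative to deploy — 1.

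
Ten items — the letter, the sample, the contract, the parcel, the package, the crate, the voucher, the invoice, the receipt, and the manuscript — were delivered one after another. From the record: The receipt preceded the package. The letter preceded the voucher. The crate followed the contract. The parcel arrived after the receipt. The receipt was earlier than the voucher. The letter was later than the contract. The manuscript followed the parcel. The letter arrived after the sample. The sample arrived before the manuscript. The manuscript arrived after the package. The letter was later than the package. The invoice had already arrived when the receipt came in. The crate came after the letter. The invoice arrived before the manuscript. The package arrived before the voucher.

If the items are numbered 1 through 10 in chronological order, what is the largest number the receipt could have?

4

The receipt must come before the crate, the letter, the manuscript, the package, the parcel, and the voucher — 6 items forced after it.
Everything else can be placed before the receipt in some valid order, so the receipt can sit as late as position 10 − 6 = 4.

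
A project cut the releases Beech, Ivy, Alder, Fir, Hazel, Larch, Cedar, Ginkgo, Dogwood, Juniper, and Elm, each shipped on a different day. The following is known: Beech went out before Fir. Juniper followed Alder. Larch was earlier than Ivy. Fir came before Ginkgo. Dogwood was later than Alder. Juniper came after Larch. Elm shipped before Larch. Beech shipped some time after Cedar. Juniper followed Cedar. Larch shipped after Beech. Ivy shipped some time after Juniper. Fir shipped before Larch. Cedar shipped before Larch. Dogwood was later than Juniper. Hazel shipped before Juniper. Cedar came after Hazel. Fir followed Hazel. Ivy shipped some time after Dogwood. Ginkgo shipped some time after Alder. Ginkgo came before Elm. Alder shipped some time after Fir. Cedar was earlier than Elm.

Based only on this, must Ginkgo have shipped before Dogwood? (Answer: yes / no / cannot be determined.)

yes

Chain the constraints: Ginkgo → Elm → Larch → Juniper → Dogwood. Each link is directly stated, so Ginkgo comes before Dogwood.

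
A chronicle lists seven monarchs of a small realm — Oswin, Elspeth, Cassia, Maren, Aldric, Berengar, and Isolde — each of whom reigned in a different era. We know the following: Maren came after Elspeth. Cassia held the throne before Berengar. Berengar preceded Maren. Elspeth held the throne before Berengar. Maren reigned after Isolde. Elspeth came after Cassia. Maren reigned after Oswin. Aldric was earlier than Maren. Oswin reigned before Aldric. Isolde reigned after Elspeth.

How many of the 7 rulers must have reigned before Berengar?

2

Directly stated before Berengar: Cassia and Elspeth.
No chain forces Maren (or any of the others) ahead of Berengar.
That's Cassia and Elspeth — 2 in all.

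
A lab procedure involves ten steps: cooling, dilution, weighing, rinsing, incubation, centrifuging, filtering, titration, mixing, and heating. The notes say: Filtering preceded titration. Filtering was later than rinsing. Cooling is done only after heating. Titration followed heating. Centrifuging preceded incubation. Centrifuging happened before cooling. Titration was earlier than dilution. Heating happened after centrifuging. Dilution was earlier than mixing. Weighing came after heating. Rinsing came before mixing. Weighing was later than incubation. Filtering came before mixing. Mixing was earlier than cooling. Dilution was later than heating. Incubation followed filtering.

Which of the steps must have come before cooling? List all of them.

Directly stated before cooling: centrifuging, heating, and mixing.
Dilution reaches cooling via dilution → mixing → cooling.
Filtering reaches cooling via filtering → mixing → cooling.
Rinsing reaches cooling via rinsing → mixing → cooling.
Likewise titration reaches cooling by chaining the stated constraints.
No chain forces incubation (or any of the others) ahead of cooling.

centrifuging, dilution, filtering, heating, mixing, rinsing, titration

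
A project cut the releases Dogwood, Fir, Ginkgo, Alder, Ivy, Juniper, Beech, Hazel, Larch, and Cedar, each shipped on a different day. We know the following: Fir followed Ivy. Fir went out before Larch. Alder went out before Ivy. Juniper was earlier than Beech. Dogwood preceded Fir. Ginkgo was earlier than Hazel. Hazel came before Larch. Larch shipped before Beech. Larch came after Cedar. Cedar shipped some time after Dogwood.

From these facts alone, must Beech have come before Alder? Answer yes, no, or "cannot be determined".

no

Tracing the constraints gives Alder → Ivy → Fir → Larch → Beech, so Alder must come before Beech.
That means Beech cannot be before Alder.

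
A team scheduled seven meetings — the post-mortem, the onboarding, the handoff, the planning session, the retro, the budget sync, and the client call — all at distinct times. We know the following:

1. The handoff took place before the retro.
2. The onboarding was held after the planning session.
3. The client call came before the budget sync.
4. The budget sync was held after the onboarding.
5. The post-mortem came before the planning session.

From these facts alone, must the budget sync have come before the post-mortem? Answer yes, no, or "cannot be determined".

Tracing the constraints gives the post-mortem → the planning session → the onboarding → the budget sync, so the post-mortem must come before the budget sync.
That means the budget sync cannot be before the post-mortem.

no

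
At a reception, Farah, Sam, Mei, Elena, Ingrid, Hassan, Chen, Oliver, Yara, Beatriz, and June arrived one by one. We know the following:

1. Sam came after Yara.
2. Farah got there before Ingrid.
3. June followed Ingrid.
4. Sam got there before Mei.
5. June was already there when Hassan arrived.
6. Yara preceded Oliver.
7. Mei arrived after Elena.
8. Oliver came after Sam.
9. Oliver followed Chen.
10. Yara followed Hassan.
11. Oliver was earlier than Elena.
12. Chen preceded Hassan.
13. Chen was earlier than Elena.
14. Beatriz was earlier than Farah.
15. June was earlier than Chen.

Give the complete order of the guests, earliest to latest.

Beatriz, Farah, Ingrid, June, Chen, Hassan, Yara, Sam, Oliver, Elena, Mei

The constraints fix every adjacent pair, so only one ordering works:
Beatriz → Farah → Ingrid → June → Chen → Hassan → Yara → Sam → Oliver → Elena → Mei.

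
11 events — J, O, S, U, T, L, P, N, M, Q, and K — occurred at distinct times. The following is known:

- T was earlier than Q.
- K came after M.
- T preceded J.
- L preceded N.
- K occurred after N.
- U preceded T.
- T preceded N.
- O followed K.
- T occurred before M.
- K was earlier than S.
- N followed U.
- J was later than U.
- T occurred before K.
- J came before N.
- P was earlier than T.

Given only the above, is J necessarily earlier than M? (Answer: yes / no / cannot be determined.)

No chain of stated constraints runs from J to M, and none runs from M to J either.
So the relative order of J and M is not fixed by the given facts.

cannot be determined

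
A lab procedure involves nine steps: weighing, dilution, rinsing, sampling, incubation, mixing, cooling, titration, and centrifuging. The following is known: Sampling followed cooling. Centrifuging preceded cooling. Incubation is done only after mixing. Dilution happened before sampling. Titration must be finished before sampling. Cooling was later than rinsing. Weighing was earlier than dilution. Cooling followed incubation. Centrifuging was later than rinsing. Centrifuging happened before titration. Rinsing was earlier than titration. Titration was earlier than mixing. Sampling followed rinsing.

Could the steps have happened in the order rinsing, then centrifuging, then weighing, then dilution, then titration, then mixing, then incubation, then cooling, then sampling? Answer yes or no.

Check each stated constraint against the proposed order — e.g. rinsing is ahead of cooling; rinsing is ahead of sampling. Every pair is in the required order; nothing is violated.

yes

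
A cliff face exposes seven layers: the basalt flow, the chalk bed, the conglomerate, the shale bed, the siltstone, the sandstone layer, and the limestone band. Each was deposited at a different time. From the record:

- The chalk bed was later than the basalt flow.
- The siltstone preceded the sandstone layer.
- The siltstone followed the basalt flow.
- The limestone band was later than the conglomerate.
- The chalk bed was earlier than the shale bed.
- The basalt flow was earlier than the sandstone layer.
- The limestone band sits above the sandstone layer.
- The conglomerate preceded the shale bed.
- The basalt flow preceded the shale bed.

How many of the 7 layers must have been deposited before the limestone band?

4

Directly stated before the limestone band: the conglomerate and the sandstone layer.
The basalt flow reaches the limestone band via the basalt flow → the sandstone layer → the limestone band.
The siltstone reaches the limestone band via the siltstone → the sandstone layer → the limestone band.
No chain forces the shale bed (or any of the others) ahead of the limestone band.
That's the basalt flow, the conglomerate, the sandstone layer, and the siltstone — 4 in all.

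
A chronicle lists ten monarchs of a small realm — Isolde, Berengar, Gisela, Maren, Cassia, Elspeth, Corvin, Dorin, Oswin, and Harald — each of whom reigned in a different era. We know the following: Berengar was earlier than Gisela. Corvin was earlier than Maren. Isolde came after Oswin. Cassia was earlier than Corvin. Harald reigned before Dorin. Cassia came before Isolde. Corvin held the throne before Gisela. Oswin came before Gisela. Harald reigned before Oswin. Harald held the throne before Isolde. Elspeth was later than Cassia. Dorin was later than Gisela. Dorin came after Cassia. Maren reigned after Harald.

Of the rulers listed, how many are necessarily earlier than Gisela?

Directly stated before Gisela: Berengar, Corvin, and Oswin.
Cassia reaches Gisela via Cassia → Corvin → Gisela.
Harald reaches Gisela via Harald → Oswin → Gisela.
No chain forces Elspeth (or any of the others) ahead of Gisela.
That's Berengar, Cassia, Corvin, Harald, and Oswin — 5 in all.

5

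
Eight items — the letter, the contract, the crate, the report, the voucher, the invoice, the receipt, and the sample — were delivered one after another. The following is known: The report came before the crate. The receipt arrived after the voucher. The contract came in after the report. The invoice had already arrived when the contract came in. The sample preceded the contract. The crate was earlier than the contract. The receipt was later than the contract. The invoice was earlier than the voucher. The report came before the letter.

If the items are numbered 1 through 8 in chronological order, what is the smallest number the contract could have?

5

The crate, the invoice, the report, and the sample must all come before the contract — 4 forced predecessors.
Nothing else is forced ahead of the contract, so its earliest slot is position 4 + 1 = 5.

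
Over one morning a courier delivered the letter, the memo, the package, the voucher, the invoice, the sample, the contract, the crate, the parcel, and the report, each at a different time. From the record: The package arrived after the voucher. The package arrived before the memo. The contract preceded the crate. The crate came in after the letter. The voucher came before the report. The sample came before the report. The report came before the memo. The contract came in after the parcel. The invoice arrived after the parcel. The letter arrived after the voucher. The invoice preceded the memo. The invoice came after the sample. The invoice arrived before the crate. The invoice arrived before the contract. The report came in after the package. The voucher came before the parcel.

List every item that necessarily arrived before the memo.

the invoice, the package, the parcel, the report, the sample, the voucher

Directly stated before the memo: the invoice, the package, and the report.
The parcel reaches the memo via the parcel → the invoice → the memo.
The sample reaches the memo via the sample → the invoice → the memo.
The voucher reaches the memo via the voucher → the report → the memo.
No chain forces the letter (or any of the others) ahead of the memo.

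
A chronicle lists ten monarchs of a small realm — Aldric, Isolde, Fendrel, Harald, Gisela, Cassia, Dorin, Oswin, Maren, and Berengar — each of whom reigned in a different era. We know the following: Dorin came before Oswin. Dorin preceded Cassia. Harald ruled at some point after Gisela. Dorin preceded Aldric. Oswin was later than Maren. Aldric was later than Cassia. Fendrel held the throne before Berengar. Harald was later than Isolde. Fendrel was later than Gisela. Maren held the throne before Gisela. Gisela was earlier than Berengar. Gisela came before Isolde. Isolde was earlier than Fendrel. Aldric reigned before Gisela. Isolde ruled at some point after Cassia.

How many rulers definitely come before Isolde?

Directly stated before Isolde: Cassia and Gisela.
Aldric reaches Isolde via Aldric → Gisela → Isolde.
Dorin reaches Isolde via Dorin → Cassia → Isolde.
Maren reaches Isolde via Maren → Gisela → Isolde.
No chain forces Fendrel (or any of the others) ahead of Isolde.
That's Aldric, Cassia, Dorin, Gisela, and Maren — 5 in all.

5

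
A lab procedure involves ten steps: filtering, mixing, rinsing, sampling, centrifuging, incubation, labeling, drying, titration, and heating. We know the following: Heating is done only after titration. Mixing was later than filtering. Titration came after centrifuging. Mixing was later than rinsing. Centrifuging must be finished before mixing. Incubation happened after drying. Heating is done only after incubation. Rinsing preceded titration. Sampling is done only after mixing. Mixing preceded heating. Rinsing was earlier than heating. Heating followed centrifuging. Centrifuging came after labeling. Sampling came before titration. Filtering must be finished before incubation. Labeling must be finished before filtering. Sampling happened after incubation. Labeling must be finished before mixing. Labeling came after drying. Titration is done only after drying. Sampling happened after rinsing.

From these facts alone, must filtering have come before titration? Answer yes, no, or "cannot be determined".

Chain the constraints: filtering → mixing → sampling → titration. Each link is directly stated, so filtering comes before titration.

yes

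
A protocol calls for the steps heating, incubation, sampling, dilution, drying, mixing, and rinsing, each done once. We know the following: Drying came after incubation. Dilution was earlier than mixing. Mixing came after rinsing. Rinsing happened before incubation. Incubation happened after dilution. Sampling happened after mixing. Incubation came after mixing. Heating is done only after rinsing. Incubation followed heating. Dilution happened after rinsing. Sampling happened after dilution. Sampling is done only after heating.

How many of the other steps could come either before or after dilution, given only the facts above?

1

Forced before dilution: rinsing; forced after dilution: drying, incubation, mixing, and sampling.
That leaves heating with no forced order relative to dilution — 1.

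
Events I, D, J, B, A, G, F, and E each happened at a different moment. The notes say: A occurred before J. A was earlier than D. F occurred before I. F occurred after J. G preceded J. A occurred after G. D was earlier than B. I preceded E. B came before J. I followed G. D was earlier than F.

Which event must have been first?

G

G has a chain of constraints placing it before every other event, so G must be first.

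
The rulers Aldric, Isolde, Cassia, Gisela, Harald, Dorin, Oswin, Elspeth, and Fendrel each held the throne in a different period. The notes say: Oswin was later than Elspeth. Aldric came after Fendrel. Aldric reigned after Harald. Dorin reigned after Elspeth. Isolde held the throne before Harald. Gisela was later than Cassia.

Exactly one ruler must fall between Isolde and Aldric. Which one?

Tracing the constraints gives Isolde → Harald → Aldric, so Harald sits after Isolde and before Aldric.
No other ruler is forced both after Isolde and before Aldric.

Harald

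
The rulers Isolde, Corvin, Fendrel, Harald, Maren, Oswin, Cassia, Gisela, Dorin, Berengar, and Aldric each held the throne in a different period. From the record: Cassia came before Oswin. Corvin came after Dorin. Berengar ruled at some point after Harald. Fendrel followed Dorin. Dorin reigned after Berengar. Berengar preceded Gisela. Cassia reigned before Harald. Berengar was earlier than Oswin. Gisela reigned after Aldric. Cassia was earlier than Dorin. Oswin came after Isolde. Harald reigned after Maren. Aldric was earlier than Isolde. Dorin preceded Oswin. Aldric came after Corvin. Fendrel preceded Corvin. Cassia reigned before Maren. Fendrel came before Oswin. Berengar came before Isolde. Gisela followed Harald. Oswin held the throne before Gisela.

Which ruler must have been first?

Cassia has a chain of constraints placing them before every other ruler, so Cassia must be first.

Cassia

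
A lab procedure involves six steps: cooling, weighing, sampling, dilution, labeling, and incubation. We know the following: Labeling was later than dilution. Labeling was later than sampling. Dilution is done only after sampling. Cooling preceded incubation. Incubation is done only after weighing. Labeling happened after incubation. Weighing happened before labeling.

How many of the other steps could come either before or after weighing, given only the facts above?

3

Forced after weighing: incubation and labeling.
That leaves cooling, dilution, and sampling with no forced order relative to weighing — 3.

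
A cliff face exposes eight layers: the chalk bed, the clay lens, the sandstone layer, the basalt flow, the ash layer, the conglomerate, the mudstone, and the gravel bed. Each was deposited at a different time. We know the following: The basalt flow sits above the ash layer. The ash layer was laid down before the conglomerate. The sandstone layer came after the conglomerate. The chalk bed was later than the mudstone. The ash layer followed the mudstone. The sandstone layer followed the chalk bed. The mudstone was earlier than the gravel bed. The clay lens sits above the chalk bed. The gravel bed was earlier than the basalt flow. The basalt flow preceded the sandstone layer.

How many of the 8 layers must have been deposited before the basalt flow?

Directly stated before the basalt flow: the ash layer and the gravel bed.
The mudstone reaches the basalt flow via the mudstone → the ash layer → the basalt flow.
No chain forces the chalk bed (or any of the others) ahead of the basalt flow.
That's the ash layer, the gravel bed, and the mudstone — 3 in all.

3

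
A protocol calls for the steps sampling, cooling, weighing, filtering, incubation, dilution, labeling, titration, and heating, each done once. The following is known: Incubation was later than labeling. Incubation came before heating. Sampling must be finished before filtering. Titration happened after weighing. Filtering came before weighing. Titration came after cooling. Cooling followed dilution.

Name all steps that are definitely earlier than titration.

cooling, dilution, filtering, sampling, weighing

Directly stated before titration: cooling and weighing.
Dilution reaches titration via dilution → cooling → titration.
Filtering reaches titration via filtering → weighing → titration.
Sampling reaches titration via sampling → filtering → weighing → titration.
No chain forces heating (or any of the others) ahead of titration.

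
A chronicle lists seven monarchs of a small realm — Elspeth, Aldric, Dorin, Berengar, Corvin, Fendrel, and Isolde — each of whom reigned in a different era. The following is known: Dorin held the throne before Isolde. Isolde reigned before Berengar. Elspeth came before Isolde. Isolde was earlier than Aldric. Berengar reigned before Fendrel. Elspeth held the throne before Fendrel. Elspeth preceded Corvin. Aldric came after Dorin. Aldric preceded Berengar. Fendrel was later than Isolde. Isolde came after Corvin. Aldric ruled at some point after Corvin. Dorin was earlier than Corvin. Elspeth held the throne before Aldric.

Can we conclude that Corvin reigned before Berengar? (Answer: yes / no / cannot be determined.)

yes

Chain the constraints: Corvin → Aldric → Berengar. Each link is directly stated, so Corvin comes before Berengar.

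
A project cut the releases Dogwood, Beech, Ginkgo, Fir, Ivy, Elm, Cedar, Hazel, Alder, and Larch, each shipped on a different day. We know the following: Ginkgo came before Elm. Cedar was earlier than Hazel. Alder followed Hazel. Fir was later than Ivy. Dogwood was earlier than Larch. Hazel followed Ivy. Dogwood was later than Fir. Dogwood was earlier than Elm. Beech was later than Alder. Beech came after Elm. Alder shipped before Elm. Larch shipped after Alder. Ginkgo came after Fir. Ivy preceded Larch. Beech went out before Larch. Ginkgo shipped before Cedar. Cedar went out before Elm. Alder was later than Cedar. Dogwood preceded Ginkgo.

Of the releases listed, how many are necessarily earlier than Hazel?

5

Directly stated before Hazel: Cedar and Ivy.
Dogwood reaches Hazel via Dogwood → Ginkgo → Cedar → Hazel.
Fir reaches Hazel via Fir → Ginkgo → Cedar → Hazel.
Ginkgo reaches Hazel via Ginkgo → Cedar → Hazel.
That's Cedar, Dogwood, Fir, Ginkgo, and Ivy — 5 in all.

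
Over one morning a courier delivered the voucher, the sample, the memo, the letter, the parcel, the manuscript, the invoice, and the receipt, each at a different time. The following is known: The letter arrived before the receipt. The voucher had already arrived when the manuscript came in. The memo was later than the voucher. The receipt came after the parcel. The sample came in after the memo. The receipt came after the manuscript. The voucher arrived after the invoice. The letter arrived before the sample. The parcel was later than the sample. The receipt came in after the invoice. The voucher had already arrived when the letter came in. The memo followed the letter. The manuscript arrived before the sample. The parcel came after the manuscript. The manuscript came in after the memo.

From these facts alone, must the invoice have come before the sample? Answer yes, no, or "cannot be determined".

Chain the constraints: the invoice → the voucher → the memo → the sample. Each link is directly stated, so the invoice comes before the sample.

yes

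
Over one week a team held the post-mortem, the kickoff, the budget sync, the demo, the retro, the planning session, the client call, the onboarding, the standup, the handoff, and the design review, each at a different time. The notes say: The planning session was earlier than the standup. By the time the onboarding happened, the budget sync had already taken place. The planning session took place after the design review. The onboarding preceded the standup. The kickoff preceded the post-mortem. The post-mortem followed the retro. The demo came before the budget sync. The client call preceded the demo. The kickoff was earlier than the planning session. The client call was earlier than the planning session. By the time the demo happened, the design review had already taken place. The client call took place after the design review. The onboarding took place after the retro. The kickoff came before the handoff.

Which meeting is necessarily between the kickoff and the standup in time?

Tracing the constraints gives the kickoff → the planning session → the standup, so the planning session sits after the kickoff and before the standup.
No other meeting is forced both after the kickoff and before the standup.

the planning session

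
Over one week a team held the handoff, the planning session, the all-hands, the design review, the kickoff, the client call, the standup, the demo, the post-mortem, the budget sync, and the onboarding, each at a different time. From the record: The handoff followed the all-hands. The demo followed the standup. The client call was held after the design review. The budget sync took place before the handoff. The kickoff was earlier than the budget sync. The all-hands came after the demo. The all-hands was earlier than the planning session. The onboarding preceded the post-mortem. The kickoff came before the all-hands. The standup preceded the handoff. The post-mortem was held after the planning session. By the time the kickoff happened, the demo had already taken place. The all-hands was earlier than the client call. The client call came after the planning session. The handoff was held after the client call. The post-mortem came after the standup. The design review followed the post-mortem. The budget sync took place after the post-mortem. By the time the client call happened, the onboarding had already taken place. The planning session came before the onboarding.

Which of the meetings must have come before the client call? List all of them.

Directly stated before the client call: the all-hands, the design review, the onboarding, and the planning session.
The demo reaches the client call via the demo → the all-hands → the client call.
The kickoff reaches the client call via the kickoff → the all-hands → the client call.
The post-mortem reaches the client call via the post-mortem → the design review → the client call.
Likewise the standup reaches the client call by chaining the stated constraints.
No chain forces the budget sync (or any of the others) ahead of the client call.

the all-hands, the demo, the design review, the kickoff, the onboarding, the planning session, the post-mortem, the standup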